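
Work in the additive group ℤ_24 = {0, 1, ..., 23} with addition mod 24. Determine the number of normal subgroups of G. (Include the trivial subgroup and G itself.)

8

G is abelian, so every subgroup is normal.
G has 8 subgroups in total, hence 8 normal subgroups.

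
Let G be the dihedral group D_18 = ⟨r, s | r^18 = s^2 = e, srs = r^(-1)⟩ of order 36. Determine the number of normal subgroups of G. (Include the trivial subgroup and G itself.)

9

G has 45 subgroups. Checking conjugation-invariance by order — order 1: 1/1 normal; order 2: 1/19 normal; order 3: 1/1 normal; order 4: 0/9 normal; order 6: 1/7 normal; order 9: 1/1 normal; order 12: 0/3 normal; order 18: 3/3 normal; order 36: 1/1 normal.
Total normal subgroups: 9.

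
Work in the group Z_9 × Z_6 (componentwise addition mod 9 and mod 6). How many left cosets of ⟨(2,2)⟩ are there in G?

6

|⟨(2,2)⟩| = 9 and |G| = 54.
By Lagrange, [G : H] = |G|/|H| = 54/9 = 6.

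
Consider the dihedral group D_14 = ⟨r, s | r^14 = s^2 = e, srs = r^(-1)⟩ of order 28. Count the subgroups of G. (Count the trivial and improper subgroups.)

|G| = 28, so by Lagrange every subgroup order divides 28. Divisors: 1, 2, 4, 7, 14, 28.
Subgroups by order — order 1: 1; order 2: 15; order 4: 7; order 7: 1; order 14: 3; order 28: 1.
Total: 1 + 15 + 7 + 1 + 3 + 1 = 28.

28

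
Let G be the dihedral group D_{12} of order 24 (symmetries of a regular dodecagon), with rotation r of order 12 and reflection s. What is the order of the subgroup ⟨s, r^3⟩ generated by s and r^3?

8

|⟨s⟩| = 2 and |⟨r^3⟩| = 4, so |H| is a multiple of lcm(2, 4) = 4 and divides |G| = 24.
Closing under the operation: H = {e, r^3, r^6, r^9, s, r^3s, r^6s, r^9s}, so |H| = 8.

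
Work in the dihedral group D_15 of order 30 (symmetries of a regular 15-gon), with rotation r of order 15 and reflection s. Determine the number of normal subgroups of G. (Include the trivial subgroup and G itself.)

5

G has 28 subgroups. Checking conjugation-invariance by order — order 1: 1/1 normal; order 2: 0/15 normal; order 3: 1/1 normal; order 5: 1/1 normal; order 6: 0/5 normal; order 10: 0/3 normal; order 15: 1/1 normal; order 30: 1/1 normal.
Total normal subgroups: 5.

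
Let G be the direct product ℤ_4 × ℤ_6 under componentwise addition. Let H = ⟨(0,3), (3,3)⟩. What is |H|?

|⟨(0,3)⟩| = 2 and |⟨(3,3)⟩| = 4, so |H| is a multiple of lcm(2, 4) = 4 and divides |G| = 24.
Closing under the operation: H = {(0,0), (0,3), (1,0), (1,3), (2,0), (2,3), (3,0), (3,3)}, so |H| = 8.

8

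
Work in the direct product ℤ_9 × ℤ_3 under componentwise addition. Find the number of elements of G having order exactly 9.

18

An element (a,b) has order lcm(ord(a), ord(b)); count pairs with lcm equal to 9.
Enumerating gives 18 such elements.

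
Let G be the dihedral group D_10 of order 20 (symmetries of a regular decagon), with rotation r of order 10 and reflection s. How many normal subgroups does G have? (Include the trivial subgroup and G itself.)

7

G has 22 subgroups. Checking conjugation-invariance by order — order 1: 1/1 normal; order 2: 1/11 normal; order 4: 0/5 normal; order 5: 1/1 normal; order 10: 3/3 normal; order 20: 1/1 normal.
Total normal subgroups: 7.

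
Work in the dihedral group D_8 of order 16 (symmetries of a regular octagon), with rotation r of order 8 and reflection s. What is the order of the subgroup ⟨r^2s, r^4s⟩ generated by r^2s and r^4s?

8

|⟨r^2s⟩| = 2 and |⟨r^4s⟩| = 2, so |H| is a multiple of lcm(2, 2) = 2 and divides |G| = 16.
Closing under the operation: H = {e, r^2, r^4, r^6, s, r^2s, r^4s, r^6s}, so |H| = 8.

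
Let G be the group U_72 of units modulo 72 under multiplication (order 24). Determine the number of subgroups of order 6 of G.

|G| = 24 and 6 | 24, so subgroups of order 6 are possible by Lagrange.
The subgroups of order 6 are: {1, 11, 25, 35, 49, 59}; {1, 13, 25, 37, 49, 61}; {1, 17, 25, 41, 49, 65}; {1, 19, 25, 43, 49, 67}; … (7 in all).
So G has 7 subgroups of order 6.

7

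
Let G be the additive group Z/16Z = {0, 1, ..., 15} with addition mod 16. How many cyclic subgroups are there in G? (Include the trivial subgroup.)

Group the elements of G by the cyclic subgroup they generate; each cyclic subgroup of order d accounts for φ(d) elements.
Cyclic subgroups by order — order 1: 1; order 2: 1; order 4: 1; order 8: 1; order 16: 1.
Total: 5.

5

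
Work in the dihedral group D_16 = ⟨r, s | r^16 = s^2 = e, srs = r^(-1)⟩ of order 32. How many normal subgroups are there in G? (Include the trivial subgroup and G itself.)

8

G has 36 subgroups. Checking conjugation-invariance by order — order 1: 1/1 normal; order 2: 1/17 normal; order 4: 1/9 normal; order 8: 1/5 normal; order 16: 3/3 normal; order 32: 1/1 normal.
Total normal subgroups: 8.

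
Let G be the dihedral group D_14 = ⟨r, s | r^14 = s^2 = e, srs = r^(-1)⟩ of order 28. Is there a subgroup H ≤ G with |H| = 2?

Yes

2 | 28. A subgroup of order 2 is {e, r^10s}.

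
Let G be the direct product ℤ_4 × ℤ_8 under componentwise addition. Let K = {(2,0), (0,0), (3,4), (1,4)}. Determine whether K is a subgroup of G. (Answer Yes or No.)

Yes

|K| = 4 divides |G| = 32, consistent with Lagrange.
K contains the identity, every element's inverse is in K, and K is closed under +: it is a subgroup.
In fact K = ⟨(3,4)⟩.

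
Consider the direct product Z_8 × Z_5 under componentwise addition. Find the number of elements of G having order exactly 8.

An element (a,b) has order lcm(ord(a), ord(b)); count pairs with lcm equal to 8.
Enumerating gives 4 such elements.

4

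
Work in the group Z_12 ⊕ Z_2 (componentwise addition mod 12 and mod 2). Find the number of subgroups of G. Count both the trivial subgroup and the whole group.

|G| = 24, so by Lagrange every subgroup order divides 24. Divisors: 1, 2, 3, 4, 6, 8, 12, 24.
Subgroups by order — order 1: 1; order 2: 3; order 3: 1; order 4: 3; order 6: 3; order 8: 1; order 12: 3; order 24: 1.
Total: 1 + 3 + 1 + 3 + 3 + 1 + 3 + 1 = 16.

16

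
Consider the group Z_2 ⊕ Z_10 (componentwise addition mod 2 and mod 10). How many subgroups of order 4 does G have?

1

|G| = 20 and 4 | 20, so subgroups of order 4 are possible by Lagrange.
The subgroups of order 4 are: {(0,0), (0,5), (1,0), (1,5)}.
So G has 1 subgroup of order 4.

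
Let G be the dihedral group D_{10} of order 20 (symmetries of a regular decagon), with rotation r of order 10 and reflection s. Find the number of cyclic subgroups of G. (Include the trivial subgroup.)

14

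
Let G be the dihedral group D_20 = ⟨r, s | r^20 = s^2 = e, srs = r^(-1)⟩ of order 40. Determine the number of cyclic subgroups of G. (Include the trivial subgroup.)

26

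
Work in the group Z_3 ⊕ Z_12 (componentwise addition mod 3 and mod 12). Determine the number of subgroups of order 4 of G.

1

|G| = 36 and 4 | 36, so subgroups of order 4 are possible by Lagrange.
The subgroups of order 4 are: {(0,0), (0,3), (0,6), (0,9)}.
So G has 1 subgroup of order 4.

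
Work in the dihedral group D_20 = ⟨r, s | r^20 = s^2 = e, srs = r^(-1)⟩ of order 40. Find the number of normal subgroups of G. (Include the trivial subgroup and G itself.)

G has 48 subgroups. Checking conjugation-invariance by order — order 1: 1/1 normal; order 2: 1/21 normal; order 4: 1/11 normal; order 5: 1/1 normal; order 8: 0/5 normal; order 10: 1/5 normal; order 20: 3/3 normal; order 40: 1/1 normal.
Total normal subgroups: 9.

9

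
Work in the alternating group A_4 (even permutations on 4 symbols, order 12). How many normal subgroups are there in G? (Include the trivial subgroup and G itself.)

3

G has 10 subgroups. Checking conjugation-invariance by order — order 1: 1/1 normal; order 2: 0/3 normal; order 3: 0/4 normal; order 4: 1/1 normal; order 12: 1/1 normal.
Total normal subgroups: 3.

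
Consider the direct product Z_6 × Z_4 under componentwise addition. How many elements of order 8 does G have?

0

An element (a,b) has order lcm(ord(a), ord(b)); count pairs with lcm equal to 8.
Enumerating gives 0 such elements.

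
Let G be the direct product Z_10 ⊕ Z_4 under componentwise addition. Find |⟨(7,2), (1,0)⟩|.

20

|⟨(7,2)⟩| = 10 and |⟨(1,0)⟩| = 10, so |H| is a multiple of lcm(10, 10) = 10 and divides |G| = 40.
Closing under the operation: H = {(0,0), (0,2), (1,0), (1,2), (2,0), (2,2), (3,0), (3,2), (4,0), (4,2), (5,0), (5,2), (6,0), (6,2), (7,0), (7,2), (8,0), (8,2), (9,0), (9,2)}, so |H| = 20.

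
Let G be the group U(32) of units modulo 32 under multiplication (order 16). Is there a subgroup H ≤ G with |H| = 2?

Yes

2 | 16. A subgroup of order 2 is {1, 15}.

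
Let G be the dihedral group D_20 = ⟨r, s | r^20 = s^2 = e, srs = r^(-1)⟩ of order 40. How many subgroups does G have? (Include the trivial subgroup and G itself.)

|G| = 40, so by Lagrange every subgroup order divides 40. Divisors: 1, 2, 4, 5, 8, 10, 20, 40.
Subgroups by order — order 1: 1; order 2: 21; order 4: 11; order 5: 1; order 8: 5; order 10: 5; order 20: 3; order 40: 1.
Total: 1 + 21 + 11 + 1 + 5 + 5 + 3 + 1 = 48.

48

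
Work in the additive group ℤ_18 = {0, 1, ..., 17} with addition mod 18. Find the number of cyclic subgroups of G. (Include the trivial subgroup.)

6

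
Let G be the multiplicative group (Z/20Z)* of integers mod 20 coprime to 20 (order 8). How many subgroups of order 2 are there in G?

3

|G| = 8 and 2 | 8, so subgroups of order 2 are possible by Lagrange.
The subgroups of order 2 are: {1, 11}; {1, 19}; {1, 9}.
So G has 3 subgroups of order 2.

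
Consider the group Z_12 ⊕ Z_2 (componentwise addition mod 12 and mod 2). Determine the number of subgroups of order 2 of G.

3

|G| = 24 and 2 | 24, so subgroups of order 2 are possible by Lagrange.
The subgroups of order 2 are: {(0,0), (0,1)}; {(0,0), (6,0)}; {(0,0), (6,1)}.
So G has 3 subgroups of order 2.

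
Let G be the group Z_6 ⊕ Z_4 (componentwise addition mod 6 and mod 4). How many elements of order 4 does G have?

An element (a,b) has order lcm(ord(a), ord(b)); count pairs with lcm equal to 4.
Enumerating gives 4 such elements.

4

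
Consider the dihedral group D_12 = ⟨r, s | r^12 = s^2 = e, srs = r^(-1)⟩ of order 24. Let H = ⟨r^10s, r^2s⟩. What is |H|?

6

|⟨r^10s⟩| = 2 and |⟨r^2s⟩| = 2, so |H| is a multiple of lcm(2, 2) = 2 and divides |G| = 24.
Closing under the operation: H = {e, r^4, r^8, r^2s, r^6s, r^10s}, so |H| = 6.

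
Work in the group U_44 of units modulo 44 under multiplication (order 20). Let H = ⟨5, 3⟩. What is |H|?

10

|⟨5⟩| = 5 and |⟨3⟩| = 10, so |H| is a multiple of lcm(5, 10) = 10 and divides |G| = 20.
Closing under the operation: H = {1, 3, 5, 9, 15, 23, 25, 27, 31, 37}, so |H| = 10.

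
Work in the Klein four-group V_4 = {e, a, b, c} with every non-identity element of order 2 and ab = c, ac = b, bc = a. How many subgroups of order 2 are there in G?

|G| = 4 and 2 | 4, so subgroups of order 2 are possible by Lagrange.
The subgroups of order 2 are: {e, a}; {e, b}; {e, c}.
So G has 3 subgroups of order 2.

3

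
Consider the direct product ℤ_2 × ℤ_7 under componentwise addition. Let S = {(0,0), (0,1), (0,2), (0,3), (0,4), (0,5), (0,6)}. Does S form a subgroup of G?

Yes

|S| = 7 divides |G| = 14, consistent with Lagrange.
S contains the identity, every element's inverse is in S, and S is closed under +: it is a subgroup.
In fact S = ⟨(0,1)⟩.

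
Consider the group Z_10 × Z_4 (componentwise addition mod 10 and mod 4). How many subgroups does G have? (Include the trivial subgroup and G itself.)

16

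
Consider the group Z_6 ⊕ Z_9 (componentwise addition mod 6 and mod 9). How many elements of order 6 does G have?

8

An element (a,b) has order lcm(ord(a), ord(b)); count pairs with lcm equal to 6.
Enumerating gives 8 such elements.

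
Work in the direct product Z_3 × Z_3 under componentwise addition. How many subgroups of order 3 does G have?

4

|G| = 9 and 3 | 9, so subgroups of order 3 are possible by Lagrange.
The subgroups of order 3 are: {(0,0), (0,1), (0,2)}; {(0,0), (1,0), (2,0)}; {(0,0), (1,1), (2,2)}; {(0,0), (1,2), (2,1)}.
So G has 4 subgroups of order 3.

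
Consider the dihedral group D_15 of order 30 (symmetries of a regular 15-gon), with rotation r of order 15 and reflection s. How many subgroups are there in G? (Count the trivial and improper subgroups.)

|G| = 30, so by Lagrange every subgroup order divides 30. Divisors: 1, 2, 3, 5, 6, 10, 15, 30.
Subgroups by order — order 1: 1; order 2: 15; order 3: 1; order 5: 1; order 6: 5; order 10: 3; order 15: 1; order 30: 1.
Total: 1 + 15 + 1 + 1 + 5 + 3 + 1 + 1 = 28.

28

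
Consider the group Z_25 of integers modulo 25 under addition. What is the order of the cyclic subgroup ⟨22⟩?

25

In Z_25, the order of an element a is n/gcd(a, n).
gcd(22, 25) = 1, so |⟨22⟩| = 25/1 = 25.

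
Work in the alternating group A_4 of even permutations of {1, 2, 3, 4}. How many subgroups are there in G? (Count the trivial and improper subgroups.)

10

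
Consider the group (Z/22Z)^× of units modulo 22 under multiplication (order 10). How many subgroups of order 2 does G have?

|G| = 10 and 2 | 10, so subgroups of order 2 are possible by Lagrange.
The subgroups of order 2 are: {1, 21}.
So G has 1 subgroup of order 2.

1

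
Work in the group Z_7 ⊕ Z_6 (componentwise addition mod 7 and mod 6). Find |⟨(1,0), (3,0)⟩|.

|⟨(1,0)⟩| = 7 and |⟨(3,0)⟩| = 7, so |H| is a multiple of lcm(7, 7) = 7 and divides |G| = 42.
Closing under the operation: H = {(0,0), (1,0), (2,0), (3,0), (4,0), (5,0), (6,0)}, so |H| = 7.

7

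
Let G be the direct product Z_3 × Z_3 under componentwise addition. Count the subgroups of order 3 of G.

4

|G| = 9 and 3 | 9, so subgroups of order 3 are possible by Lagrange.
The subgroups of order 3 are: {(0,0), (0,1), (0,2)}; {(0,0), (1,0), (2,0)}; {(0,0), (1,1), (2,2)}; {(0,0), (1,2), (2,1)}.
So G has 4 subgroups of order 3.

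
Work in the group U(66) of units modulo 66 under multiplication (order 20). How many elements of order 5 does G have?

4

The elements of order 5 are: 25, 31, 37, 49.
That's 4.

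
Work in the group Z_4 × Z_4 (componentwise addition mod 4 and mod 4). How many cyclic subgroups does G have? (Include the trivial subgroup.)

10

A cyclic subgroup of order d is generated by each of its φ(d) elements of order d, so the cyclic subgroups of order d number (#elements of order d)/φ(d).
Cyclic subgroups by order — order 1: 1; order 2: 3; order 4: 6.
Total: 10.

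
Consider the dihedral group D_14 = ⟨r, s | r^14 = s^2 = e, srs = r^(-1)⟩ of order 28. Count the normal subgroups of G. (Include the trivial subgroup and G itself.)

G has 28 subgroups. Checking conjugation-invariance by order — order 1: 1/1 normal; order 2: 1/15 normal; order 4: 0/7 normal; order 7: 1/1 normal; order 14: 3/3 normal; order 28: 1/1 normal.
Total normal subgroups: 7.

7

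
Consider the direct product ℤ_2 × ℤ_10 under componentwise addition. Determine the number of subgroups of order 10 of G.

3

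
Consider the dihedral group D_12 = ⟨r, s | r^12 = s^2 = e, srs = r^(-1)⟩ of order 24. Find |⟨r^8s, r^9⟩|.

|⟨r^8s⟩| = 2 and |⟨r^9⟩| = 4, so |H| is a multiple of lcm(2, 4) = 4 and divides |G| = 24.
Closing under the operation: H = {e, r^3, r^6, r^9, r^2s, r^5s, r^8s, r^11s}, so |H| = 8.

8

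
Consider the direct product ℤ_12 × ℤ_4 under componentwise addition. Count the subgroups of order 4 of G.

|G| = 48 and 4 | 48, so subgroups of order 4 are possible by Lagrange.
The subgroups of order 4 are: {(0,0), (0,1), (0,2), (0,3)}; {(0,0), (0,2), (6,0), (6,2)}; {(0,0), (0,2), (6,1), (6,3)}; {(0,0), (3,0), (6,0), (9,0)}; … (7 in all).
So G has 7 subgroups of order 4.

7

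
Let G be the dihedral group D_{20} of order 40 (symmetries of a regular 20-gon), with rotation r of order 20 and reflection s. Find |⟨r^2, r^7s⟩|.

20

|⟨r^2⟩| = 10 and |⟨r^7s⟩| = 2, so |H| is a multiple of lcm(10, 2) = 10 and divides |G| = 40.
Closing under the operation: H = {e, r^2, r^4, r^6, r^8, r^10, r^12, r^14, r^16, r^18, rs, r^3s, r^5s, r^7s, r^9s, r^11s, r^13s, r^15s, r^17s, r^19s}, so |H| = 20.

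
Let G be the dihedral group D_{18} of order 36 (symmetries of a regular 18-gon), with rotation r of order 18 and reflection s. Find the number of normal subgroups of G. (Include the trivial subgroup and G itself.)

G has 45 subgroups. Checking conjugation-invariance by order — order 1: 1/1 normal; order 2: 1/19 normal; order 3: 1/1 normal; order 4: 0/9 normal; order 6: 1/7 normal; order 9: 1/1 normal; order 12: 0/3 normal; order 18: 3/3 normal; order 36: 1/1 normal.
Total normal subgroups: 9.

9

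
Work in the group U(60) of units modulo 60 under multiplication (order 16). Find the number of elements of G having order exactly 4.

8

The elements of order 4 are: 7, 13, 17, 23, 37, 43, 47, 53.
That's 8.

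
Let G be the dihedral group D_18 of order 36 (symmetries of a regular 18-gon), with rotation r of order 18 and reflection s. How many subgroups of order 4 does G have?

9

|G| = 36 and 4 | 36, so subgroups of order 4 are possible by Lagrange.
The subgroups of order 4 are: {e, r^9, rs, r^10s}; {e, r^9, r^2s, r^11s}; {e, r^9, r^3s, r^12s}; {e, r^9, r^4s, r^13s}; … (9 in all).
So G has 9 subgroups of order 4.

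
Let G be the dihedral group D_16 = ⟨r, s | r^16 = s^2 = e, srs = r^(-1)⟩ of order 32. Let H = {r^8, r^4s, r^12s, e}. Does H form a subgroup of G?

|H| = 4 divides |G| = 32, consistent with Lagrange.
H contains the identity, every element's inverse is in H, and H is closed under ·: it is a subgroup.

Yes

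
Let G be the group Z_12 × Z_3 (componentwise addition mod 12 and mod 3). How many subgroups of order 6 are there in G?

4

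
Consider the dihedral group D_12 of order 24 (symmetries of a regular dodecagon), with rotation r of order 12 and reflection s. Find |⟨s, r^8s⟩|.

|⟨s⟩| = 2 and |⟨r^8s⟩| = 2, so |H| is a multiple of lcm(2, 2) = 2 and divides |G| = 24.
Closing under the operation: H = {e, r^4, r^8, s, r^4s, r^8s}, so |H| = 6.

6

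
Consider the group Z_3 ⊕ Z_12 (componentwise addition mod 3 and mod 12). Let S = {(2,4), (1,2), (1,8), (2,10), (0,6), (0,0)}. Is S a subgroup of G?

|S| = 6 divides |G| = 36, consistent with Lagrange.
S contains the identity, every element's inverse is in S, and S is closed under +: it is a subgroup.
In fact S = ⟨(1,2)⟩.

Yes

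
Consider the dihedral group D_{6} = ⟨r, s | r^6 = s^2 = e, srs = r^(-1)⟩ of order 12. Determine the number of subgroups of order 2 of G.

7

|G| = 12 and 2 | 12, so subgroups of order 2 are possible by Lagrange.
The subgroups of order 2 are: {e, r^2s}; {e, r^3}; {e, r^3s}; {e, r^4s}; … (7 in all).
So G has 7 subgroups of order 2.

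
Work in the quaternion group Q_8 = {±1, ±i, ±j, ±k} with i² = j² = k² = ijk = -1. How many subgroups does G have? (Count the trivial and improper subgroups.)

|G| = 8, so by Lagrange every subgroup order divides 8. Divisors: 1, 2, 4, 8.
Subgroups by order — order 1: 1; order 2: 1; order 4: 3; order 8: 1.
Total: 1 + 1 + 3 + 1 = 6.

6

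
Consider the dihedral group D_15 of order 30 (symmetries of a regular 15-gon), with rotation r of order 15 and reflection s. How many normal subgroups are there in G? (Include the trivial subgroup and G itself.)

5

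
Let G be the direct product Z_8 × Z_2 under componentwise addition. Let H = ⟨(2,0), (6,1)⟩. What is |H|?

|⟨(2,0)⟩| = 4 and |⟨(6,1)⟩| = 4, so |H| is a multiple of lcm(4, 4) = 4 and divides |G| = 16.
Closing under the operation: H = {(0,0), (0,1), (2,0), (2,1), (4,0), (4,1), (6,0), (6,1)}, so |H| = 8.

8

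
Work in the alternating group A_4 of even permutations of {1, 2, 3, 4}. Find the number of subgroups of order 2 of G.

|G| = 12 and 2 | 12, so subgroups of order 2 are possible by Lagrange.
The subgroups of order 2 are: {e, (1 2)(3 4)}; {e, (1 3)(2 4)}; {e, (1 4)(2 3)}.
So G has 3 subgroups of order 2.

3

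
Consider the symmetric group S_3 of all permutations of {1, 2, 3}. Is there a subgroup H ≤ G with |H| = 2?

Yes

2 | 6. A subgroup of order 2 is {e, (1 2)}.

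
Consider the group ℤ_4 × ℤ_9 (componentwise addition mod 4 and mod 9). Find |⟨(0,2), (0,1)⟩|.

9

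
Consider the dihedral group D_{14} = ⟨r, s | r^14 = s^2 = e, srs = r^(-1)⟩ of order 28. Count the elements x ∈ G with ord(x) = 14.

6

The elements of order 14 are: r, r^3, r^5, r^9, r^11, r^13.
That's 6.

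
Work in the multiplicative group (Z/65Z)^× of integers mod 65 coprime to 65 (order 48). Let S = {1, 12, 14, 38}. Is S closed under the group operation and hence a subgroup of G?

Yes

|S| = 4 divides |G| = 48, consistent with Lagrange.
S contains the identity, every element's inverse is in S, and S is closed under ·: it is a subgroup.
In fact S = ⟨38⟩.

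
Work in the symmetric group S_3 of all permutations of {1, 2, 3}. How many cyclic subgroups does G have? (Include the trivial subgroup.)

Group the elements of G by the cyclic subgroup they generate; each cyclic subgroup of order d accounts for φ(d) elements.
Cyclic subgroups by order — order 1: 1; order 2: 3; order 3: 1.
Total: 5.

5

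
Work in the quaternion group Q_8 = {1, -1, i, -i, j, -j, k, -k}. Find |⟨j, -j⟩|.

|⟨j⟩| = 4 and |⟨-j⟩| = 4, so |H| is a multiple of lcm(4, 4) = 4 and divides |G| = 8.
Closing under the operation: H = {1, -1, j, -j}, so |H| = 4.

4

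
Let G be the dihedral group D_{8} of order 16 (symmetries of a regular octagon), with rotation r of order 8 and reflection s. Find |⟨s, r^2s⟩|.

8

|⟨s⟩| = 2 and |⟨r^2s⟩| = 2, so |H| is a multiple of lcm(2, 2) = 2 and divides |G| = 16.
Closing under the operation: H = {e, r^2, r^4, r^6, s, r^2s, r^4s, r^6s}, so |H| = 8.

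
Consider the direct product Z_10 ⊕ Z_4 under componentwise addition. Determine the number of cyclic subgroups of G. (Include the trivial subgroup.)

12

A cyclic subgroup of order d is generated by each of its φ(d) elements of order d, so the cyclic subgroups of order d number (#elements of order d)/φ(d).
Cyclic subgroups by order — order 1: 1; order 2: 3; order 4: 2; order 5: 1; order 10: 3; order 20: 2.
Total: 12.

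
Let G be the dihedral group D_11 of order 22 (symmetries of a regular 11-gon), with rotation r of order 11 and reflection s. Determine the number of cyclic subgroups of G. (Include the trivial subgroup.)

A cyclic subgroup of order d is generated by each of its φ(d) elements of order d, so the cyclic subgroups of order d number (#elements of order d)/φ(d).
Cyclic subgroups by order — order 1: 1; order 2: 11; order 11: 1.
Total: 13.

13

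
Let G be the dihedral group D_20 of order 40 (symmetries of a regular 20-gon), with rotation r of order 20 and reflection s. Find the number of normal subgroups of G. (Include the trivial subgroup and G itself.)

G has 48 subgroups. Checking conjugation-invariance by order — order 1: 1/1 normal; order 2: 1/21 normal; order 4: 1/11 normal; order 5: 1/1 normal; order 8: 0/5 normal; order 10: 1/5 normal; order 20: 3/3 normal; order 40: 1/1 normal.
Total normal subgroups: 9.

9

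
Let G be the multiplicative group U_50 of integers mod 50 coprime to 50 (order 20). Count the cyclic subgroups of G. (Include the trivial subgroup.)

Group the elements of G by the cyclic subgroup they generate; each cyclic subgroup of order d accounts for φ(d) elements.
Cyclic subgroups by order — order 1: 1; order 2: 1; order 4: 1; order 5: 1; order 10: 1; order 20: 1.
Total: 6.

6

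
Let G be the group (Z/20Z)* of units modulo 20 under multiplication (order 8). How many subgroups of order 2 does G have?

|G| = 8 and 2 | 8, so subgroups of order 2 are possible by Lagrange.
The subgroups of order 2 are: {1, 11}; {1, 19}; {1, 9}.
So G has 3 subgroups of order 2.

3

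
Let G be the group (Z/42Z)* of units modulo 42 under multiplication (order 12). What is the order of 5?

Compute successive powers of 5 mod 42: 5, 25, 41, 37, 17, 1; 5^6 ≡ 1 (mod 42).
So |⟨5⟩| = 6.

6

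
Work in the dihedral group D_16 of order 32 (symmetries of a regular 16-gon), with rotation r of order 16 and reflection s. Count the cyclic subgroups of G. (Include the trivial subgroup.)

21

A cyclic subgroup of order d is generated by each of its φ(d) elements of order d, so the cyclic subgroups of order d number (#elements of order d)/φ(d).
Cyclic subgroups by order — order 1: 1; order 2: 17; order 4: 1; order 8: 1; order 16: 1.
Total: 21.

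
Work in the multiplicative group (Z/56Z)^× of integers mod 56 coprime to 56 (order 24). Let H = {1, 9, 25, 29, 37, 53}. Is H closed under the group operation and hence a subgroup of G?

Yes

|H| = 6 divides |G| = 24, consistent with Lagrange.
H contains the identity, every element's inverse is in H, and H is closed under ·: it is a subgroup.
In fact H = ⟨37⟩.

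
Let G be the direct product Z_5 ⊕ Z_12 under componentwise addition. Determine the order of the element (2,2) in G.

30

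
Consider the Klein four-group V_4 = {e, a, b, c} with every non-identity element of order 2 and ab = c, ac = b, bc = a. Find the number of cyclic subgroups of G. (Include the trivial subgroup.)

Group the elements of G by the cyclic subgroup they generate; each cyclic subgroup of order d accounts for φ(d) elements.
Cyclic subgroups by order — order 1: 1; order 2: 3.
Total: 4.

4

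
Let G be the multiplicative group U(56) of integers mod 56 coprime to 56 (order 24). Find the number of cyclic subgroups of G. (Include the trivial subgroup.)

A cyclic subgroup of order d is generated by each of its φ(d) elements of order d, so the cyclic subgroups of order d number (#elements of order d)/φ(d).
Cyclic subgroups by order — order 1: 1; order 2: 7; order 3: 1; order 6: 7.
Total: 16.

16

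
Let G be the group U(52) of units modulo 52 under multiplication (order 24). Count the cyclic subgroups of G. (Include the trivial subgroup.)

Group the elements of G by the cyclic subgroup they generate; each cyclic subgroup of order d accounts for φ(d) elements.
Cyclic subgroups by order — order 1: 1; order 2: 3; order 3: 1; order 4: 2; order 6: 3; order 12: 2.
Total: 12.

12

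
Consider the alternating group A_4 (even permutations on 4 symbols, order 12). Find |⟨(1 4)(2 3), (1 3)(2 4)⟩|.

|⟨(1 4)(2 3)⟩| = 2 and |⟨(1 3)(2 4)⟩| = 2, so |H| is a multiple of lcm(2, 2) = 2 and divides |G| = 12.
Closing under the operation: H = {e, (1 2)(3 4), (1 3)(2 4), (1 4)(2 3)}, so |H| = 4.

4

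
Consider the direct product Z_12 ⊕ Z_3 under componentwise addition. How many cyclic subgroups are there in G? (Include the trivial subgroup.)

15

A cyclic subgroup of order d is generated by each of its φ(d) elements of order d, so the cyclic subgroups of order d number (#elements of order d)/φ(d).
Cyclic subgroups by order — order 1: 1; order 2: 1; order 3: 4; order 4: 1; order 6: 4; order 12: 4.
Total: 15.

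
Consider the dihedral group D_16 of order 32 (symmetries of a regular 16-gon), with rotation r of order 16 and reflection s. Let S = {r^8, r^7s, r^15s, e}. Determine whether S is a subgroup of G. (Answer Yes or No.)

|S| = 4 divides |G| = 32, consistent with Lagrange.
S contains the identity, every element's inverse is in S, and S is closed under ·: it is a subgroup.

Yes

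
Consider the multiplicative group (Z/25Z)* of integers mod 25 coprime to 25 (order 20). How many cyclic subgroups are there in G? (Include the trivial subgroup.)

A cyclic subgroup of order d is generated by each of its φ(d) elements of order d, so the cyclic subgroups of order d number (#elements of order d)/φ(d).
Cyclic subgroups by order — order 1: 1; order 2: 1; order 4: 1; order 5: 1; order 10: 1; order 20: 1.
Total: 6.

6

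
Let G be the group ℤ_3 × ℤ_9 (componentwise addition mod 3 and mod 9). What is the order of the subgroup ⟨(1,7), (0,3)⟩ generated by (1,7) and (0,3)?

9

|⟨(1,7)⟩| = 9 and |⟨(0,3)⟩| = 3, so |H| is a multiple of lcm(9, 3) = 9 and divides |G| = 27.
Closing under the operation: H = {(0,0), (0,3), (0,6), (1,1), (1,4), (1,7), (2,2), (2,5), (2,8)}, so |H| = 9.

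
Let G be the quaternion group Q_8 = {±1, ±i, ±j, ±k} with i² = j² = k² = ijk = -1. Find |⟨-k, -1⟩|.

|⟨-k⟩| = 4 and |⟨-1⟩| = 2, so |H| is a multiple of lcm(4, 2) = 4 and divides |G| = 8.
Closing under the operation: H = {1, -1, k, -k}, so |H| = 4.

4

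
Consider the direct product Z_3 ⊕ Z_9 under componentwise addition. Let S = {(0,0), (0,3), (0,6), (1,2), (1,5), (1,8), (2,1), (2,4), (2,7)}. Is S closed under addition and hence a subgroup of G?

Yes

|S| = 9 divides |G| = 27, consistent with Lagrange.
S contains the identity, every element's inverse is in S, and S is closed under +: it is a subgroup.
In fact S = ⟨(2,4)⟩.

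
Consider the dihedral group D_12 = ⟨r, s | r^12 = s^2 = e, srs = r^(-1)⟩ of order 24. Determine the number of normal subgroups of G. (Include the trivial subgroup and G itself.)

9

G has 34 subgroups. Checking conjugation-invariance by order — order 1: 1/1 normal; order 2: 1/13 normal; order 3: 1/1 normal; order 4: 1/7 normal; order 6: 1/5 normal; order 8: 0/3 normal; order 12: 3/3 normal; order 24: 1/1 normal.
Total normal subgroups: 9.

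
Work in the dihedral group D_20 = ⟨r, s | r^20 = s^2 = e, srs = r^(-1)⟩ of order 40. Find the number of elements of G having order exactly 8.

No element of G has order 8 (even though 8 | 40).

0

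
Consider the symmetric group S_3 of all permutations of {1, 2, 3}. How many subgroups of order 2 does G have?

3

|G| = 6 and 2 | 6, so subgroups of order 2 are possible by Lagrange.
The subgroups of order 2 are: {e, (1 2)}; {e, (1 3)}; {e, (2 3)}.
So G has 3 subgroups of order 2.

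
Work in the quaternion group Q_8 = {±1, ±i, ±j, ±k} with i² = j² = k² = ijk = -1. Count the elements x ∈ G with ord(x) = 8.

No element of G has order 8 (even though 8 | 8).

0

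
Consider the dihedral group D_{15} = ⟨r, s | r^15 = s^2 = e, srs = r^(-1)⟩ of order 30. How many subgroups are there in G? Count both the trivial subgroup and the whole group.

28

|G| = 30, so by Lagrange every subgroup order divides 30. Divisors: 1, 2, 3, 5, 6, 10, 15, 30.
Subgroups by order — order 1: 1; order 2: 15; order 3: 1; order 5: 1; order 6: 5; order 10: 3; order 15: 1; order 30: 1.
Total: 1 + 15 + 1 + 1 + 5 + 3 + 1 + 1 = 28.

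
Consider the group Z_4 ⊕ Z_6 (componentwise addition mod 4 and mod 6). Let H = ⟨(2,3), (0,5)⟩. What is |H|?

|⟨(2,3)⟩| = 2 and |⟨(0,5)⟩| = 6, so |H| is a multiple of lcm(2, 6) = 6 and divides |G| = 24.
Closing under the operation: H = {(0,0), (0,1), (0,2), (0,3), (0,4), (0,5), (2,0), (2,1), (2,2), (2,3), (2,4), (2,5)}, so |H| = 12.

12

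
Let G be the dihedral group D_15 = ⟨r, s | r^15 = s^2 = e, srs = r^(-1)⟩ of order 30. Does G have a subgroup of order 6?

Yes

6 | 30. A subgroup of order 6 is {e, r^5, r^10, s, r^5s, r^10s}.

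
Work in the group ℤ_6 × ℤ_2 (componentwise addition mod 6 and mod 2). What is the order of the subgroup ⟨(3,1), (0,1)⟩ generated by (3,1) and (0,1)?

4

|⟨(3,1)⟩| = 2 and |⟨(0,1)⟩| = 2, so |H| is a multiple of lcm(2, 2) = 2 and divides |G| = 12.
Closing under the operation: H = {(0,0), (0,1), (3,0), (3,1)}, so |H| = 4.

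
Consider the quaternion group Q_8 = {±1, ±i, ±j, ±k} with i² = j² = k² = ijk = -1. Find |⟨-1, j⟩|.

|⟨-1⟩| = 2 and |⟨j⟩| = 4, so |H| is a multiple of lcm(2, 4) = 4 and divides |G| = 8.
Closing under the operation: H = {1, -1, j, -j}, so |H| = 4.

4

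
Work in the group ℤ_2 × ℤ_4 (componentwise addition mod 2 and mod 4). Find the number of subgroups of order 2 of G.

3

|G| = 8 and 2 | 8, so subgroups of order 2 are possible by Lagrange.
The subgroups of order 2 are: {(0,0), (0,2)}; {(0,0), (1,0)}; {(0,0), (1,2)}.
So G has 3 subgroups of order 2.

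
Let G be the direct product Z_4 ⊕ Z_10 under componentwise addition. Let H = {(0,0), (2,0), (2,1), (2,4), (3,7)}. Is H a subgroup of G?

No

(2,4) ∈ H but its inverse (2,6) ∉ H, so H is not a subgroup.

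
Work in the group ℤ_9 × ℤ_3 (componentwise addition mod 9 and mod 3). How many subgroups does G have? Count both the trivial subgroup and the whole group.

|G| = 27, so by Lagrange every subgroup order divides 27. Divisors: 1, 3, 9, 27.
Subgroups by order — order 1: 1; order 3: 4; order 9: 4; order 27: 1.
Total: 1 + 4 + 4 + 1 = 10.

10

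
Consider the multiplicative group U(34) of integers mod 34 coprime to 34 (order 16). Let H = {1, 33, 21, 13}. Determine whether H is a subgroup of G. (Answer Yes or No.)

|H| = 4 divides |G| = 16, consistent with Lagrange.
H contains the identity, every element's inverse is in H, and H is closed under ·: it is a subgroup.
In fact H = ⟨21⟩.

Yes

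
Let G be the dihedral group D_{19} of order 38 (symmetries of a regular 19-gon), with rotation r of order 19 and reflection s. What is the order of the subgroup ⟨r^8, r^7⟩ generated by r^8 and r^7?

19

|⟨r^8⟩| = 19 and |⟨r^7⟩| = 19, so |H| is a multiple of lcm(19, 19) = 19 and divides |G| = 38.
Closing under the operation: H = {e, r, r^2, r^3, r^4, r^5, r^6, r^7, r^8, r^9, r^10, r^11, r^12, r^13, r^14, r^15, r^16, r^17, r^18}, so |H| = 19.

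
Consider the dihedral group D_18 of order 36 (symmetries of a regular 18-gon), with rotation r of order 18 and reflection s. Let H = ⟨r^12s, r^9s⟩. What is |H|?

|⟨r^12s⟩| = 2 and |⟨r^9s⟩| = 2, so |H| is a multiple of lcm(2, 2) = 2 and divides |G| = 36.
Closing under the operation: H = {e, r^3, r^6, r^9, r^12, r^15, s, r^3s, r^6s, r^9s, r^12s, r^15s}, so |H| = 12.

12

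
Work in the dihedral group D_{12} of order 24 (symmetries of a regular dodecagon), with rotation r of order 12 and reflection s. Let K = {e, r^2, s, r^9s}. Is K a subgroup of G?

r^2 ∈ K but its inverse r^10 ∉ K, so K is not a subgroup.

No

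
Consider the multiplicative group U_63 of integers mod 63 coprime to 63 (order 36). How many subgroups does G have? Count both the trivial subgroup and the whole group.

30

|G| = 36, so by Lagrange every subgroup order divides 36. Divisors: 1, 2, 3, 4, 6, 9, 12, 18, 36.
Subgroups by order — order 1: 1; order 2: 3; order 3: 4; order 4: 1; order 6: 12; order 9: 1; order 12: 4; order 18: 3; order 36: 1.
Total: 1 + 3 + 4 + 1 + 12 + 1 + 4 + 3 + 1 = 30.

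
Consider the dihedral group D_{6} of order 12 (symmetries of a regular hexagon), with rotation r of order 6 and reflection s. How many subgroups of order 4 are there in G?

3

|G| = 12 and 4 | 12, so subgroups of order 4 are possible by Lagrange.
The subgroups of order 4 are: {e, r^3, r^2s, r^5s}; {e, r^3, s, r^3s}; {e, r^3, rs, r^4s}.
So G has 3 subgroups of order 4.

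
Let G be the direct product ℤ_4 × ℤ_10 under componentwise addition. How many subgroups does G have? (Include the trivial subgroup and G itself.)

16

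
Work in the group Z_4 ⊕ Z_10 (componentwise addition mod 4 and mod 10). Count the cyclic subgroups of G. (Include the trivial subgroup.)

12

Each element a generates a cyclic subgroup ⟨a⟩; distinct elements may generate the same one (a cyclic group of order d has φ(d) generators).
Cyclic subgroups by order — order 1: 1; order 2: 3; order 4: 2; order 5: 1; order 10: 3; order 20: 2.
Total: 12.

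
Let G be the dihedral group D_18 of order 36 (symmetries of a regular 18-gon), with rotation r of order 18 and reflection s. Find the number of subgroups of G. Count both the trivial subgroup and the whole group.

45

|G| = 36, so by Lagrange every subgroup order divides 36. Divisors: 1, 2, 3, 4, 6, 9, 12, 18, 36.
Subgroups by order — order 1: 1; order 2: 19; order 3: 1; order 4: 9; order 6: 7; order 9: 1; order 12: 3; order 18: 3; order 36: 1.
Total: 1 + 19 + 1 + 9 + 7 + 1 + 3 + 3 + 1 = 45.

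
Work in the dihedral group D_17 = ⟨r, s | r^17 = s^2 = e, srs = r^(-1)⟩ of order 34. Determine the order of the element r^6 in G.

17

Computing powers of r^6: the smallest k with (r^6)^k = e is k = 17.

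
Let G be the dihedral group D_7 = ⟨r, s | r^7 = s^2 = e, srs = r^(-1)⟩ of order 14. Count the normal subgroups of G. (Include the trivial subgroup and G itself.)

G has 10 subgroups. Checking conjugation-invariance by order — order 1: 1/1 normal; order 2: 0/7 normal; order 7: 1/1 normal; order 14: 1/1 normal.
Total normal subgroups: 3.

3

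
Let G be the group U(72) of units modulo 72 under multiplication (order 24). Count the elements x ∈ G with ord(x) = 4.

No element of G has order 4 (even though 4 | 24).

0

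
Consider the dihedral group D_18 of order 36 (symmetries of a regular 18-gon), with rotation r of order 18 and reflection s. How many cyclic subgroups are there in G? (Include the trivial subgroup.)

Group the elements of G by the cyclic subgroup they generate; each cyclic subgroup of order d accounts for φ(d) elements.
Cyclic subgroups by order — order 1: 1; order 2: 19; order 3: 1; order 6: 1; order 9: 1; order 18: 1.
Total: 24.

24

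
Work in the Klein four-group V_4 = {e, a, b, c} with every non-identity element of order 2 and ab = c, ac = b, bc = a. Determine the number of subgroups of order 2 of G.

|G| = 4 and 2 | 4, so subgroups of order 2 are possible by Lagrange.
The subgroups of order 2 are: {e, a}; {e, b}; {e, c}.
So G has 3 subgroups of order 2.

3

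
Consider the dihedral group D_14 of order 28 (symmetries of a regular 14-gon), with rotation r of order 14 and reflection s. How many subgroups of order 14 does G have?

3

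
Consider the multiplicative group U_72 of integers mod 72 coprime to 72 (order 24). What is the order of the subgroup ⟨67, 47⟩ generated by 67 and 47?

12

|⟨67⟩| = 6 and |⟨47⟩| = 6, so |H| is a multiple of lcm(6, 6) = 6 and divides |G| = 24.
Closing under the operation: H = {1, 5, 19, 23, 25, 29, 43, 47, 49, 53, 67, 71}, so |H| = 12.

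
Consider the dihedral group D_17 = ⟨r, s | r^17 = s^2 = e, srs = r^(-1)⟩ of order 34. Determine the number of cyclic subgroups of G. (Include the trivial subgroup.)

19

Each element a generates a cyclic subgroup ⟨a⟩; distinct elements may generate the same one (a cyclic group of order d has φ(d) generators).
Cyclic subgroups by order — order 1: 1; order 2: 17; order 17: 1.
Total: 19.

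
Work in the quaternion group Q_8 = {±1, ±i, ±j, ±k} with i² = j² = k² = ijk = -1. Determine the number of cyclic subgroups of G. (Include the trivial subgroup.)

A cyclic subgroup of order d is generated by each of its φ(d) elements of order d, so the cyclic subgroups of order d number (#elements of order d)/φ(d).
Cyclic subgroups by order — order 1: 1; order 2: 1; order 4: 3.
Total: 5.

5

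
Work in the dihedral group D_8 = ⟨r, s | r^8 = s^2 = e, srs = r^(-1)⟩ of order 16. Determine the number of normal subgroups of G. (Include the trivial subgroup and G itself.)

G has 19 subgroups. Checking conjugation-invariance by order — order 1: 1/1 normal; order 2: 1/9 normal; order 4: 1/5 normal; order 8: 3/3 normal; order 16: 1/1 normal.
Total normal subgroups: 7.

7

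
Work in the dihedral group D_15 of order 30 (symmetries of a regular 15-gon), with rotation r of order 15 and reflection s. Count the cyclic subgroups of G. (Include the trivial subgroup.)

Each element a generates a cyclic subgroup ⟨a⟩; distinct elements may generate the same one (a cyclic group of order d has φ(d) generators).
Cyclic subgroups by order — order 1: 1; order 2: 15; order 3: 1; order 5: 1; order 15: 1.
Total: 19.

19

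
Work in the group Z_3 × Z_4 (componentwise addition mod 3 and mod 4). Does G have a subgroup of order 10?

10 does not divide |G| = 12, so by Lagrange no subgroup of order 10 exists.

No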